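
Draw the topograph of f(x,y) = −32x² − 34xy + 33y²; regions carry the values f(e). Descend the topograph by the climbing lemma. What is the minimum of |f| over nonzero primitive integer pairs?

descent: ρ → (33,34,-32)  [lands on river]
river: ρ → (-32,30,35)
river: ρ → (35,40,-27)
river: ρ → (-27,68,7)
river: ρ → (7,72,-7)
river: ρ → (-7,68,27)
river: ρ → (27,40,-35)
river: ρ → (-35,30,32)
river: ρ → (32,34,-33)
river: ρ → (-33,32,33)
closes: descent 1, river 10
min |a| on river = 7

7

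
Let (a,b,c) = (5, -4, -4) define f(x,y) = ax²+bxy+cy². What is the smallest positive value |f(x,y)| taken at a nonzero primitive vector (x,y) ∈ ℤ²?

descent: ρ → (-4,4,5)  [lands on river]
river: ρ → (5,6,-3)
river: ρ → (-3,6,5)
river: ρ → (5,4,-4)
closes: descent 1, river 4
min |a| on river = 3

3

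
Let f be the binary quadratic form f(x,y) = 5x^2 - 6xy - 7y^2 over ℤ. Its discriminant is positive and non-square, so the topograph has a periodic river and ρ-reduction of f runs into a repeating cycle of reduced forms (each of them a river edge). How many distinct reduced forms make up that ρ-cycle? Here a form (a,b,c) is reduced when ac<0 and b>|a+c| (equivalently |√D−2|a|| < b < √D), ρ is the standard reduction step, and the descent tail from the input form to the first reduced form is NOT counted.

D = 176, ⌊√D⌋ = 13
descent: ρ → (-7,6,5)  [lands on river]
river: ρ → (5,4,-8)
river: ρ → (-8,12,1)
river: ρ → (1,12,-8)
river: ρ → (-8,4,5)
river: ρ → (5,6,-7)
river: ρ → (-7,8,4)
river: ρ → (4,8,-7)
ρ-cycle length = 8 (tail of 1 descent step not counted)

8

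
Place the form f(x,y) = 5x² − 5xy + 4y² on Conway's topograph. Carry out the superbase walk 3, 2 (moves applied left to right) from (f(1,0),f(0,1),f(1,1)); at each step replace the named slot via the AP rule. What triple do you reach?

start (5,4,4) = (f(1,0),f(0,1),f(1,1))
replace slot 3: 2·(5+4) − 4 = 14 → (5,4,14)
replace slot 2: 2·(5+14) − 4 = 34 → (5,34,14)

5,34,14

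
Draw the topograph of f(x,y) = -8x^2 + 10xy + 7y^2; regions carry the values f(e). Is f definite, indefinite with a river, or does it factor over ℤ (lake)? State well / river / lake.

D = b²−4ac = 10² − 4·(-8)·7 = 324
D = 18² is a perfect square ⇒ form factors over ℤ ⇒ lakes

lake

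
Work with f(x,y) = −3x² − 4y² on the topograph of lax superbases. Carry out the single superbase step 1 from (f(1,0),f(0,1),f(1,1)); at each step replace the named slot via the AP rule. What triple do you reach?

start (-3,-4,-7) = (f(1,0),f(0,1),f(1,1))
replace slot 1: 2·((-4)+(-7)) − (-3) = -19 → (-19,-4,-7)

-19,-4,-7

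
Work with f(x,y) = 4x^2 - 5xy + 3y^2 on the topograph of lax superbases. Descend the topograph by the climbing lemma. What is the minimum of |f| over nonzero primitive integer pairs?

translate: b→3 (≡-5 mod 8), so (4,-5,3)→(4,3,2)
flip: (4,3,2)→(2,-3,4)
translate: b→1 (≡-3 mod 4), so (2,-3,4)→(2,1,3)
reduced (well bottom): (2,1,3) with a≤c, −a<b≤a
well minimum = a = 2

2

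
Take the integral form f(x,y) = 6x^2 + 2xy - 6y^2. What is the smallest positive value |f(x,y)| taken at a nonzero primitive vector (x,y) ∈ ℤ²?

river: ρ → (-6,10,2)
river: ρ → (2,10,-6)
river: ρ → (-6,2,6)
river: ρ → (6,10,-2)
river: ρ → (-2,10,6)
river: ρ → (6,2,-6)
closes: descent 0, river 6
min |a| on river = 2

2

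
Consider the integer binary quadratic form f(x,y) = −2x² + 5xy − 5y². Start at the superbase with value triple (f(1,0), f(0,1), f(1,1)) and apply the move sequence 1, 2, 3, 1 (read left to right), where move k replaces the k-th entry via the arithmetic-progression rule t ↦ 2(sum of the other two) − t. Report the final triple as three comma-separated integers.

start (-2,-5,-2) = (f(1,0),f(0,1),f(1,1))
replace slot 1: 2·((-5)+(-2)) − (-2) = -12 → (-12,-5,-2)
replace slot 2: 2·((-12)+(-2)) − (-5) = -23 → (-12,-23,-2)
replace slot 3: 2·((-12)+(-23)) − (-2) = -68 → (-12,-23,-68)
replace slot 1: 2·((-23)+(-68)) − (-12) = -170 → (-170,-23,-68)

-170,-23,-68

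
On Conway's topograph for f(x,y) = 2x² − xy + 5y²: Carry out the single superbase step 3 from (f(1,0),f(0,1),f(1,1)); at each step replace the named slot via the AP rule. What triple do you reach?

start (2,5,6) = (f(1,0),f(0,1),f(1,1))
replace slot 3: 2·(2+5) − 6 = 8 → (2,5,8)

2,5,8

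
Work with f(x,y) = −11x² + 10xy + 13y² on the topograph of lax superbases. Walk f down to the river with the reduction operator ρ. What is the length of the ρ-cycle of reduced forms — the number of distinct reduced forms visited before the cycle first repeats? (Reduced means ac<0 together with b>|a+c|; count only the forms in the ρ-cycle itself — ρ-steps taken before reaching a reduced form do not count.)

D = 672, ⌊√D⌋ = 25
river: ρ → (13,16,-8)
river: ρ → (-8,16,13)
river: ρ → (13,10,-11)
river: ρ → (-11,12,12)
river: ρ → (12,12,-11)
river: ρ → (-11,10,13)
ρ-cycle length = 6 (tail of 0 descent steps not counted)

6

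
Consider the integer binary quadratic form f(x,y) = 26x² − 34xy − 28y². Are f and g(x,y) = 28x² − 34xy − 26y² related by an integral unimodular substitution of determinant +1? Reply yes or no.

D₁ = 4068, D₂ = 4068
river cycle of f (length 28): (-28, 34, 26), (26, 18, -36), (-36, 54, 8), (8, 58, -22), (-22, 30, 36), (36, 42, -16), (-16, 54, 18), (18, 54, -16), (-16, 42, 36), (36, 30, -22), … (18 more)
river cycle of g (length 28): (-26, 34, 28), (28, 22, -32), (-32, 42, 18), (18, 30, -44), (-44, 58, 4), (4, 62, -14), (-14, 50, 28), (28, 62, -2), (-2, 62, 28), (28, 50, -14), … (18 more)
cycles differ ⇒ inequivalent

no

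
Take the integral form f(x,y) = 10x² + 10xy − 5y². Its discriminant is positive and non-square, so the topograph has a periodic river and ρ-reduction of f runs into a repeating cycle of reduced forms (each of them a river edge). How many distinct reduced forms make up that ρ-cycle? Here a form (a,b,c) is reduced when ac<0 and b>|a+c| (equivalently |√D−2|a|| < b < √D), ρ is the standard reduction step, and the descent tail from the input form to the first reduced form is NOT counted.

D = 300, ⌊√D⌋ = 17
river: ρ → (-5,10,10)
river: ρ → (10,10,-5)
ρ-cycle length = 2 (tail of 0 descent steps not counted)

2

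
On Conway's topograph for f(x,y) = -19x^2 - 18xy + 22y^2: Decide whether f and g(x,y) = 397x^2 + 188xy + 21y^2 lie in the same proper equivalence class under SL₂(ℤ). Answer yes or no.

D₁ = 1996, D₂ = 1996
river cycle of f (length 12): (22, 18, -19), (-19, 20, 21), (21, 22, -18), (-18, 14, 25), (25, 36, -7), (-7, 34, 30), (30, 26, -11), (-11, 40, 9), (9, 32, -27), (-27, 22, 14), … (2 more)
river cycle of g (length 12): (21, 22, -18), (-18, 14, 25), (25, 36, -7), (-7, 34, 30), (30, 26, -11), (-11, 40, 9), (9, 32, -27), (-27, 22, 14), (14, 34, -15), (-15, 26, 22), … (2 more)
cycles coincide ⇒ equivalent

yes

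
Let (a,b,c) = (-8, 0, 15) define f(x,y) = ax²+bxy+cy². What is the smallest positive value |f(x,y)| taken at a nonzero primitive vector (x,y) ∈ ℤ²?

descent: ρ → (15,0,-8)
descent: ρ → (-8,16,7)  [lands on river]
river: ρ → (7,12,-12)
river: ρ → (-12,12,7)
river: ρ → (7,16,-8)
closes: descent 2, river 4
min |a| on river = 7

7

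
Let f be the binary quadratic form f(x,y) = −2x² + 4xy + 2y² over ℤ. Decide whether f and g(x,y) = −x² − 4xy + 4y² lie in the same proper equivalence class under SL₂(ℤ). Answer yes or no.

D₁ = 32, D₂ = 32
river cycle of f (length 2): (2, 4, -2), (-2, 4, 2)
river cycle of g (length 2): (4, 4, -1), (-1, 4, 4)
cycles differ ⇒ inequivalent

no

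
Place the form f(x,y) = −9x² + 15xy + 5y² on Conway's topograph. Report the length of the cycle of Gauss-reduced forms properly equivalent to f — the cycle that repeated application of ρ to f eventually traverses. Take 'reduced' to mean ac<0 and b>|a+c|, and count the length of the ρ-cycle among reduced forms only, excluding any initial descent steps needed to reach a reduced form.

D = 405, ⌊√D⌋ = 20
river: ρ → (5,15,-9)
river: ρ → (-9,3,11)
river: ρ → (11,19,-1)
river: ρ → (-1,19,11)
river: ρ → (11,3,-9)
river: ρ → (-9,15,5)
ρ-cycle length = 6 (tail of 0 descent steps not counted)

6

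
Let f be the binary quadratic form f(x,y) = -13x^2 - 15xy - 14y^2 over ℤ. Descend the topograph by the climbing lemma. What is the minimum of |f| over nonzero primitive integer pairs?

translate: b→-11 (≡15 mod 26), so (13,15,14)→(13,-11,12)
flip: (13,-11,12)→(12,11,13)
reduced (well bottom): (12,11,13) with a≤c, −a<b≤a
well minimum |f| = |-12| = 12 (negative-definite)

12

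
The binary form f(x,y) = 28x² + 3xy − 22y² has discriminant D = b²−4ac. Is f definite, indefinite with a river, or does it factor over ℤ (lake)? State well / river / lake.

D = b²−4ac = 3² − 4·28·(-22) = 2473
D > 0 non-square ⇒ indefinite ⇒ periodic river

river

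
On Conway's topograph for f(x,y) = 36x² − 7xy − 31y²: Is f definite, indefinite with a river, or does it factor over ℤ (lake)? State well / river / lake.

D = b²−4ac = (-7)² − 4·36·(-31) = 4513
D > 0 non-square ⇒ indefinite ⇒ periodic river

river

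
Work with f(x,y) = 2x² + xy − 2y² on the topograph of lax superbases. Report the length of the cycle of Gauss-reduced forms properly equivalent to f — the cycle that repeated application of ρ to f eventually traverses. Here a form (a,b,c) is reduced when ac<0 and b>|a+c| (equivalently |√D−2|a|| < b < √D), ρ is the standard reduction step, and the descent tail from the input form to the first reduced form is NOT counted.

D = 17, ⌊√D⌋ = 4
river: ρ → (-2,3,1)
river: ρ → (1,3,-2)
river: ρ → (-2,1,2)
river: ρ → (2,3,-1)
river: ρ → (-1,3,2)
river: ρ → (2,1,-2)
ρ-cycle length = 6 (tail of 0 descent steps not counted)

6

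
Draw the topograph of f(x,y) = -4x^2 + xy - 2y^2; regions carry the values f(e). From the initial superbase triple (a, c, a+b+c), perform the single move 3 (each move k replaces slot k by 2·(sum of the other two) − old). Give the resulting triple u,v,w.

start (-4,-2,-5) = (f(1,0),f(0,1),f(1,1))
replace slot 3: 2·((-4)+(-2)) − (-5) = -7 → (-4,-2,-7)

-4,-2,-7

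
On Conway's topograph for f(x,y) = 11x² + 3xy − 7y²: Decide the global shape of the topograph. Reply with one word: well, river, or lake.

D = b²−4ac = 3² − 4·11·(-7) = 317
D > 0 non-square ⇒ indefinite ⇒ periodic river

river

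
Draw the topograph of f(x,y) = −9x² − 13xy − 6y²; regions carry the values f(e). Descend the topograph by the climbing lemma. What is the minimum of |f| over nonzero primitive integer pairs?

translate: b→-5 (≡13 mod 18), so (9,13,6)→(9,-5,2)
flip: (9,-5,2)→(2,5,9)
translate: b→1 (≡5 mod 4), so (2,5,9)→(2,1,6)
reduced (well bottom): (2,1,6) with a≤c, −a<b≤a
well minimum |f| = |-2| = 2 (negative-definite)

2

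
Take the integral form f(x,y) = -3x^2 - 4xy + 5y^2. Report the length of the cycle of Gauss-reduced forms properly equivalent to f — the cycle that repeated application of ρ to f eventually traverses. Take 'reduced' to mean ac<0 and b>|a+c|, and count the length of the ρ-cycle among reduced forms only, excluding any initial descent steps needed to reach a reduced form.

D = 76, ⌊√D⌋ = 8
descent: ρ → (5,4,-3)  [lands on river]
river: ρ → (-3,8,1)
river: ρ → (1,8,-3)
river: ρ → (-3,4,5)
river: ρ → (5,6,-2)
river: ρ → (-2,6,5)
ρ-cycle length = 6 (tail of 1 descent step not counted)

6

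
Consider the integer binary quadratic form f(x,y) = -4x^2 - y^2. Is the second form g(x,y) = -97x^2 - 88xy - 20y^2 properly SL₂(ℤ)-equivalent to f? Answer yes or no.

D₁ = -16, D₂ = -16
f is negative-definite; reduce −f:
−f: flip: (4,0,1)→(1,0,4)
−f: reduced (well bottom): (1,0,4) with a≤c, −a<b≤a
flip sign back: reduced form of f is (-1,0,-4)
g is negative-definite; reduce −g:
−g: flip: (97,88,20)→(20,-88,97)
−g: translate: b→-8 (≡-88 mod 40), so (20,-88,97)→(20,-8,1)
−g: flip: (20,-8,1)→(1,8,20)
−g: translate: b→0 (≡8 mod 2), so (1,8,20)→(1,0,4)
−g: reduced (well bottom): (1,0,4) with a≤c, −a<b≤a
flip sign back: reduced form of g is (-1,0,-4)
reduced forms (-1, 0, -4) vs (-1, 0, -4) ⇒ equivalent

yes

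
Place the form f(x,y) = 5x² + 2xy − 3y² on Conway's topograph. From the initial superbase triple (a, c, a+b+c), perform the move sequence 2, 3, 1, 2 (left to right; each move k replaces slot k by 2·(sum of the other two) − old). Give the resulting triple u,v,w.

start (5,-3,4) = (f(1,0),f(0,1),f(1,1))
replace slot 2: 2·(5+4) − (-3) = 21 → (5,21,4)
replace slot 3: 2·(5+21) − 4 = 48 → (5,21,48)
replace slot 1: 2·(21+48) − 5 = 133 → (133,21,48)
replace slot 2: 2·(133+48) − 21 = 341 → (133,341,48)

133,341,48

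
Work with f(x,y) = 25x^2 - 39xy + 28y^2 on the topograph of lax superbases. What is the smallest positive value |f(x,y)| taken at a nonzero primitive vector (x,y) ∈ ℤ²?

translate: b→11 (≡-39 mod 50), so (25,-39,28)→(25,11,14)
flip: (25,11,14)→(14,-11,25)
reduced (well bottom): (14,-11,25) with a≤c, −a<b≤a
well minimum = a = 14

14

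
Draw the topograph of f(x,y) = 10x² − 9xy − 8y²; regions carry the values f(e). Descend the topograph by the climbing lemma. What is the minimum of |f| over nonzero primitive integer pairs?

descent: ρ → (-8,9,10)  [lands on river]
river: ρ → (10,11,-7)
river: ρ → (-7,17,4)
river: ρ → (4,15,-11)
river: ρ → (-11,7,8)
river: ρ → (8,9,-10)
river: ρ → (-10,11,7)
river: ρ → (7,17,-4)
river: ρ → (-4,15,11)
river: ρ → (11,7,-8)
closes: descent 1, river 10
min |a| on river = 4

4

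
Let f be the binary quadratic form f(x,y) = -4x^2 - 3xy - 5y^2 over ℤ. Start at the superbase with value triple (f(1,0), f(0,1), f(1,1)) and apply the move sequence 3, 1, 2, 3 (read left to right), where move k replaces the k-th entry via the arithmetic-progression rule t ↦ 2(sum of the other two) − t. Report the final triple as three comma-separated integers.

start (-4,-5,-12) = (f(1,0),f(0,1),f(1,1))
replace slot 3: 2·((-4)+(-5)) − (-12) = -6 → (-4,-5,-6)
replace slot 1: 2·((-5)+(-6)) − (-4) = -18 → (-18,-5,-6)
replace slot 2: 2·((-18)+(-6)) − (-5) = -43 → (-18,-43,-6)
replace slot 3: 2·((-18)+(-43)) − (-6) = -116 → (-18,-43,-116)

-18,-43,-116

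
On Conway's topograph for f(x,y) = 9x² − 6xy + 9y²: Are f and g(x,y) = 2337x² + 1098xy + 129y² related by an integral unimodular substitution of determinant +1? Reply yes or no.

D₁ = -288, D₂ = -288
f: flip: (9,-6,9)→(9,6,9)
f: reduced (well bottom): (9,6,9) with a≤c, −a<b≤a
g: flip: (2337,1098,129)→(129,-1098,2337)
g: translate: b→-66 (≡-1098 mod 258), so (129,-1098,2337)→(129,-66,9)
g: flip: (129,-66,9)→(9,66,129)
g: translate: b→-6 (≡66 mod 18), so (9,66,129)→(9,-6,9)
g: flip: (9,-6,9)→(9,6,9)
g: reduced (well bottom): (9,6,9) with a≤c, −a<b≤a
reduced forms (9, 6, 9) vs (9, 6, 9) ⇒ equivalent

yes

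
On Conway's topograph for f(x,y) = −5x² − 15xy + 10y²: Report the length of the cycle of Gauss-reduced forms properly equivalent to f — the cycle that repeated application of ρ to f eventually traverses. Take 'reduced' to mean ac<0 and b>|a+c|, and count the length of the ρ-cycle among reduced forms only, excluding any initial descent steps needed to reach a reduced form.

D = 425, ⌊√D⌋ = 20
descent: ρ → (10,15,-5)  [lands on river]
river: ρ → (-5,15,10)
river: ρ → (10,5,-10)
river: ρ → (-10,15,5)
river: ρ → (5,15,-10)
river: ρ → (-10,5,10)
ρ-cycle length = 6 (tail of 1 descent step not counted)

6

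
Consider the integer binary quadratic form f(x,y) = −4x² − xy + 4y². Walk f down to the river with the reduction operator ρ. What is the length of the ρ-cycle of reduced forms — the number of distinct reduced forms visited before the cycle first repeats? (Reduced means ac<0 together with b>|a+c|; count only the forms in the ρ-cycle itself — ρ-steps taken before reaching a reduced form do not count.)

D = 65, ⌊√D⌋ = 8
descent: ρ → (4,1,-4)  [lands on river]
river: ρ → (-4,7,1)
river: ρ → (1,7,-4)
river: ρ → (-4,1,4)
river: ρ → (4,7,-1)
river: ρ → (-1,7,4)
ρ-cycle length = 6 (tail of 1 descent step not counted)

6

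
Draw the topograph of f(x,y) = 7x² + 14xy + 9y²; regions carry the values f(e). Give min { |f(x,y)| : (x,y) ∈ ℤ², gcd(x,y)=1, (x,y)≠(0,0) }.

translate: b→0 (≡14 mod 14), so (7,14,9)→(7,0,2)
flip: (7,0,2)→(2,0,7)
reduced (well bottom): (2,0,7) with a≤c, −a<b≤a
well minimum = a = 2

2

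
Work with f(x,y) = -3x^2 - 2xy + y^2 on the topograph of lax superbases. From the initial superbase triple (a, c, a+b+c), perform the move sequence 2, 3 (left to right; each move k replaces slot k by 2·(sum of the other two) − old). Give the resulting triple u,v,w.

start (-3,1,-4) = (f(1,0),f(0,1),f(1,1))
replace slot 2: 2·((-3)+(-4)) − 1 = -15 → (-3,-15,-4)
replace slot 3: 2·((-3)+(-15)) − (-4) = -32 → (-3,-15,-32)

-3,-15,-32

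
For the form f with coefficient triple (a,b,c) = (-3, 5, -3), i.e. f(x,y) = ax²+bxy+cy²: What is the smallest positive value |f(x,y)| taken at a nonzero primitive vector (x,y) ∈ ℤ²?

translate: b→1 (≡-5 mod 6), so (3,-5,3)→(3,1,1)
flip: (3,1,1)→(1,-1,3)
translate: b→1 (≡-1 mod 2), so (1,-1,3)→(1,1,3)
reduced (well bottom): (1,1,3) with a≤c, −a<b≤a
well minimum |f| = |-1| = 1 (negative-definite)

1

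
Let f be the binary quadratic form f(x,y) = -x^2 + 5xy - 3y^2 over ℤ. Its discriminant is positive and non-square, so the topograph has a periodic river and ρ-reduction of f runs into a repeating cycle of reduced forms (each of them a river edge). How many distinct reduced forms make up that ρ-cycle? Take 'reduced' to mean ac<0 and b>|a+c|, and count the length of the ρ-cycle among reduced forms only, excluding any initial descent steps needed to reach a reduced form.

D = 13, ⌊√D⌋ = 3
descent: ρ → (-3,1,1)
descent: ρ → (1,3,-1)  [lands on river]
river: ρ → (-1,3,1)
ρ-cycle length = 2 (tail of 2 descent steps not counted)

2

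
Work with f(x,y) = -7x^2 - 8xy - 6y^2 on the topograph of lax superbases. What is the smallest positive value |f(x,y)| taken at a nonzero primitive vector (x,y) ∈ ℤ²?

translate: b→-6 (≡8 mod 14), so (7,8,6)→(7,-6,5)
flip: (7,-6,5)→(5,6,7)
translate: b→-4 (≡6 mod 10), so (5,6,7)→(5,-4,6)
reduced (well bottom): (5,-4,6) with a≤c, −a<b≤a
well minimum |f| = |-5| = 5 (negative-definite)

5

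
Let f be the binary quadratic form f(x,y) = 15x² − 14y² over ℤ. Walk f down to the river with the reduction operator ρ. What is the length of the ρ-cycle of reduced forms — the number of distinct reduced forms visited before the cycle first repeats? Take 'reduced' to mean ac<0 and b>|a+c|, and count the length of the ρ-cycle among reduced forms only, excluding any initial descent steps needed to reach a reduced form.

D = 840, ⌊√D⌋ = 28
descent: ρ → (-14,28,1)  [lands on river]
river: ρ → (1,28,-14)
ρ-cycle length = 2 (tail of 1 descent step not counted)

2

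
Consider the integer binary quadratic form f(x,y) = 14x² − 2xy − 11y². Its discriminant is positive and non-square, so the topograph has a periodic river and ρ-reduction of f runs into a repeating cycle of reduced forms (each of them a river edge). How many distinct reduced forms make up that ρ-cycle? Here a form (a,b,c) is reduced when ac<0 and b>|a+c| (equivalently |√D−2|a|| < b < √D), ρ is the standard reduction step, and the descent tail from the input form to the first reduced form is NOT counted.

D = 620, ⌊√D⌋ = 24
descent: ρ → (-11,24,1)  [lands on river]
river: ρ → (1,24,-11)
river: ρ → (-11,20,5)
river: ρ → (5,20,-11)
ρ-cycle length = 4 (tail of 1 descent step not counted)

4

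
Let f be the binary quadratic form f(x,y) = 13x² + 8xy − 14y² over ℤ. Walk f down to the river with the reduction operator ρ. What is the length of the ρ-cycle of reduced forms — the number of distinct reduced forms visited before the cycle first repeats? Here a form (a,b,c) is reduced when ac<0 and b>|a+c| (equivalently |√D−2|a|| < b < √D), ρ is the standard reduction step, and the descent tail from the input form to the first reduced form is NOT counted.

D = 792, ⌊√D⌋ = 28
river: ρ → (-14,20,7)
river: ρ → (7,22,-11)
river: ρ → (-11,22,7)
river: ρ → (7,20,-14)
river: ρ → (-14,8,13)
river: ρ → (13,18,-9)
river: ρ → (-9,18,13)
river: ρ → (13,8,-14)
ρ-cycle length = 8 (tail of 0 descent steps not counted)

8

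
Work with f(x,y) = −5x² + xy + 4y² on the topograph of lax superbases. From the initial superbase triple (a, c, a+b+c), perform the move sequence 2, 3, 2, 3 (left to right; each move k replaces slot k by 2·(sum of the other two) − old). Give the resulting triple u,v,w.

start (-5,4,0) = (f(1,0),f(0,1),f(1,1))
replace slot 2: 2·((-5)+0) − 4 = -14 → (-5,-14,0)
replace slot 3: 2·((-5)+(-14)) − 0 = -38 → (-5,-14,-38)
replace slot 2: 2·((-5)+(-38)) − (-14) = -72 → (-5,-72,-38)
replace slot 3: 2·((-5)+(-72)) − (-38) = -116 → (-5,-72,-116)

-5,-72,-116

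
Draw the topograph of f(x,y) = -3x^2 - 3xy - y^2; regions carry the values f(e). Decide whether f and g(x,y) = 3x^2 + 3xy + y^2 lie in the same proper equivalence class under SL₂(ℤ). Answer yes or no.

D₁ = -3, D₂ = -3
f is negative-definite; reduce −f:
−f: flip: (3,3,1)→(1,-3,3)
−f: translate: b→1 (≡-3 mod 2), so (1,-3,3)→(1,1,1)
−f: reduced (well bottom): (1,1,1) with a≤c, −a<b≤a
flip sign back: reduced form of f is (-1,-1,-1)
g: flip: (3,3,1)→(1,-3,3)
g: translate: b→1 (≡-3 mod 2), so (1,-3,3)→(1,1,1)
g: reduced (well bottom): (1,1,1) with a≤c, −a<b≤a
reduced forms (-1, -1, -1) vs (1, 1, 1) ⇒ inequivalent

no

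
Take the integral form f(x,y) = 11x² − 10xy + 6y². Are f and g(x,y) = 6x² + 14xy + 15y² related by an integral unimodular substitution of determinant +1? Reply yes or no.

D₁ = -164, D₂ = -164
f: flip: (11,-10,6)→(6,10,11)
f: translate: b→-2 (≡10 mod 12), so (6,10,11)→(6,-2,7)
f: reduced (well bottom): (6,-2,7) with a≤c, −a<b≤a
g: translate: b→2 (≡14 mod 12), so (6,14,15)→(6,2,7)
g: reduced (well bottom): (6,2,7) with a≤c, −a<b≤a
reduced forms (6, -2, 7) vs (6, 2, 7) ⇒ inequivalent

no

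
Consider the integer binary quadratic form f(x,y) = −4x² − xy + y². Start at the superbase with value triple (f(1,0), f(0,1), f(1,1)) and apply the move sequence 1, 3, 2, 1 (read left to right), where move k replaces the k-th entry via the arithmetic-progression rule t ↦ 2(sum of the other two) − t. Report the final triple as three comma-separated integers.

start (-4,1,-4) = (f(1,0),f(0,1),f(1,1))
replace slot 1: 2·(1+(-4)) − (-4) = -2 → (-2,1,-4)
replace slot 3: 2·((-2)+1) − (-4) = 2 → (-2,1,2)
replace slot 2: 2·((-2)+2) − 1 = -1 → (-2,-1,2)
replace slot 1: 2·((-1)+2) − (-2) = 4 → (4,-1,2)

4,-1,2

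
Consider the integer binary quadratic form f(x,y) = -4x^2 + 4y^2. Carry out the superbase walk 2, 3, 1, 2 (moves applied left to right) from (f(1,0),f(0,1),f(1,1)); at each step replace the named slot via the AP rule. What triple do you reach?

start (-4,4,0) = (f(1,0),f(0,1),f(1,1))
replace slot 2: 2·((-4)+0) − 4 = -12 → (-4,-12,0)
replace slot 3: 2·((-4)+(-12)) − 0 = -32 → (-4,-12,-32)
replace slot 1: 2·((-12)+(-32)) − (-4) = -84 → (-84,-12,-32)
replace slot 2: 2·((-84)+(-32)) − (-12) = -220 → (-84,-220,-32)

-84,-220,-32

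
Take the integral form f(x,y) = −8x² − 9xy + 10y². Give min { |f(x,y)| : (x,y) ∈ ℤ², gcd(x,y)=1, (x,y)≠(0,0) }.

descent: ρ → (10,9,-8)  [lands on river]
river: ρ → (-8,7,11)
river: ρ → (11,15,-4)
river: ρ → (-4,17,7)
river: ρ → (7,11,-10)
river: ρ → (-10,9,8)
river: ρ → (8,7,-11)
river: ρ → (-11,15,4)
river: ρ → (4,17,-7)
river: ρ → (-7,11,10)
closes: descent 1, river 10
min |a| on river = 4

4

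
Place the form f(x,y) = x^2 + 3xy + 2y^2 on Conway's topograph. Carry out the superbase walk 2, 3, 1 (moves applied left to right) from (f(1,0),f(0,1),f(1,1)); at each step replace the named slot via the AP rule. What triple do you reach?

start (1,2,6) = (f(1,0),f(0,1),f(1,1))
replace slot 2: 2·(1+6) − 2 = 12 → (1,12,6)
replace slot 3: 2·(1+12) − 6 = 20 → (1,12,20)
replace slot 1: 2·(12+20) − 1 = 63 → (63,12,20)

63,12,20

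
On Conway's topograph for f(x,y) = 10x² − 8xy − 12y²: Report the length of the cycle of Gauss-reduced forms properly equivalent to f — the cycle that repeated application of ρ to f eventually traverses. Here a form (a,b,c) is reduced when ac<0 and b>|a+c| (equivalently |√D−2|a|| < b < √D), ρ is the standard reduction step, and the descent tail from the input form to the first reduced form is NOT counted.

D = 544, ⌊√D⌋ = 23
descent: ρ → (-12,8,10)  [lands on river]
river: ρ → (10,12,-10)
river: ρ → (-10,8,12)
river: ρ → (12,16,-6)
river: ρ → (-6,20,6)
river: ρ → (6,16,-12)
ρ-cycle length = 6 (tail of 1 descent step not counted)

6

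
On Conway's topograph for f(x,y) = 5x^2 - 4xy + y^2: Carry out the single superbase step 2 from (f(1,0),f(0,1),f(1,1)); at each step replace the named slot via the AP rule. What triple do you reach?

start (5,1,2) = (f(1,0),f(0,1),f(1,1))
replace slot 2: 2·(5+2) − 1 = 13 → (5,13,2)

5,13,2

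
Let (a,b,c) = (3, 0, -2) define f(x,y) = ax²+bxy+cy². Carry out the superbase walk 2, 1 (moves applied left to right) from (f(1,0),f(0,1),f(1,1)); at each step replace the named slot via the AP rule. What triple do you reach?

start (3,-2,1) = (f(1,0),f(0,1),f(1,1))
replace slot 2: 2·(3+1) − (-2) = 10 → (3,10,1)
replace slot 1: 2·(10+1) − 3 = 19 → (19,10,1)

19,10,1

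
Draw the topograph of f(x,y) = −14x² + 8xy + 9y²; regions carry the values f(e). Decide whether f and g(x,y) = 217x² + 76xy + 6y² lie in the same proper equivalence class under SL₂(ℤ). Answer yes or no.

D₁ = 568, D₂ = 568
river cycle of f (length 6): (9, 10, -13), (-13, 16, 6), (6, 20, -7), (-7, 22, 3), (3, 20, -14), (-14, 8, 9)
river cycle of g (length 6): (6, 20, -7), (-7, 22, 3), (3, 20, -14), (-14, 8, 9), (9, 10, -13), (-13, 16, 6)
cycles coincide ⇒ equivalent

yes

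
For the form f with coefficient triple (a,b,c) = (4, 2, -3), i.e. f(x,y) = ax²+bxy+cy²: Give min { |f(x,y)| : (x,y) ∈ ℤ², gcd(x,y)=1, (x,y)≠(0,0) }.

river: ρ → (-3,4,3)
river: ρ → (3,2,-4)
river: ρ → (-4,6,1)
river: ρ → (1,6,-4)
river: ρ → (-4,2,3)
river: ρ → (3,4,-3)
river: ρ → (-3,2,4)
river: ρ → (4,6,-1)
river: ρ → (-1,6,4)
river: ρ → (4,2,-3)
closes: descent 0, river 10
min |a| on river = 1

1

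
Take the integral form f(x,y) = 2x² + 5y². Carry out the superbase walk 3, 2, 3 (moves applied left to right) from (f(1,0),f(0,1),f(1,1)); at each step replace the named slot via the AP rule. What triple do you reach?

start (2,5,7) = (f(1,0),f(0,1),f(1,1))
replace slot 3: 2·(2+5) − 7 = 7 → (2,5,7)
replace slot 2: 2·(2+7) − 5 = 13 → (2,13,7)
replace slot 3: 2·(2+13) − 7 = 23 → (2,13,23)

2,13,23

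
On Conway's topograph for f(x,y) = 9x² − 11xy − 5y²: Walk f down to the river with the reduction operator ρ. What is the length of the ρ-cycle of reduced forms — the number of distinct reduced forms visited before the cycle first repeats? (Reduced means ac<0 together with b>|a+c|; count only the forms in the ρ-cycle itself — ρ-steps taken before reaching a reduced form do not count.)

D = 301, ⌊√D⌋ = 17
descent: ρ → (-5,11,9)  [lands on river]
river: ρ → (9,7,-7)
river: ρ → (-7,7,9)
river: ρ → (9,11,-5)
river: ρ → (-5,9,11)
river: ρ → (11,13,-3)
river: ρ → (-3,17,1)
river: ρ → (1,17,-3)
river: ρ → (-3,13,11)
river: ρ → (11,9,-5)
ρ-cycle length = 10 (tail of 1 descent step not counted)

10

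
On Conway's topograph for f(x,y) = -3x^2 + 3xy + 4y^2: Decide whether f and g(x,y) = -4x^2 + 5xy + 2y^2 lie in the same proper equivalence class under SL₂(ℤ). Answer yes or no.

D₁ = 57, D₂ = 57
river cycle of f (length 6): (4, 5, -2), (-2, 7, 1), (1, 7, -2), (-2, 5, 4), (4, 3, -3), (-3, 3, 4)
river cycle of g (length 6): (2, 7, -1), (-1, 7, 2), (2, 5, -4), (-4, 3, 3), (3, 3, -4), (-4, 5, 2)
cycles differ ⇒ inequivalent

no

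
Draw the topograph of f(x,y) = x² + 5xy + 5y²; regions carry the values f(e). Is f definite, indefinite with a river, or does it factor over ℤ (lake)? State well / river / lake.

D = b²−4ac = 5² − 4·1·5 = 5
D > 0 non-square ⇒ indefinite ⇒ periodic river

river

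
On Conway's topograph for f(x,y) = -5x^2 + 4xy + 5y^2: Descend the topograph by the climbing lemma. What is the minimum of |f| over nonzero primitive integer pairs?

river: ρ → (5,6,-4)
river: ρ → (-4,10,1)
river: ρ → (1,10,-4)
river: ρ → (-4,6,5)
river: ρ → (5,4,-5)
river: ρ → (-5,6,4)
river: ρ → (4,10,-1)
river: ρ → (-1,10,4)
river: ρ → (4,6,-5)
river: ρ → (-5,4,5)
closes: descent 0, river 10
min |a| on river = 1

1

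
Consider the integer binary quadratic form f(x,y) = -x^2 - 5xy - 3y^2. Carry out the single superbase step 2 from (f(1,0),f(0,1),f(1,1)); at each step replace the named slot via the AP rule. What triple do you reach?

start (-1,-3,-9) = (f(1,0),f(0,1),f(1,1))
replace slot 2: 2·((-1)+(-9)) − (-3) = -17 → (-1,-17,-9)

-1,-17,-9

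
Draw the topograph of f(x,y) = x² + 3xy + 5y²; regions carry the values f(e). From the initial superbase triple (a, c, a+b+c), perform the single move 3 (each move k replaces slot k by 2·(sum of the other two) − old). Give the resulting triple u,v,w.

start (1,5,9) = (f(1,0),f(0,1),f(1,1))
replace slot 3: 2·(1+5) − 9 = 3 → (1,5,3)

1,5,3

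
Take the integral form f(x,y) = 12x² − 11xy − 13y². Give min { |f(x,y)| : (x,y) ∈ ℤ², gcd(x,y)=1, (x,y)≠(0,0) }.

descent: ρ → (-13,11,12)  [lands on river]
river: ρ → (12,13,-12)
river: ρ → (-12,11,13)
river: ρ → (13,15,-10)
river: ρ → (-10,25,3)
river: ρ → (3,23,-18)
river: ρ → (-18,13,8)
river: ρ → (8,19,-12)
river: ρ → (-12,5,15)
river: ρ → (15,25,-2)
river: ρ → (-2,27,2)
river: ρ → (2,25,-15)
river: ρ → (-15,5,12)
river: ρ → (12,19,-8)
river: ρ → (-8,13,18)
river: ρ → (18,23,-3)
river: ρ → (-3,25,10)
river: ρ → (10,15,-13)
closes: descent 1, river 18
min |a| on river = 2

2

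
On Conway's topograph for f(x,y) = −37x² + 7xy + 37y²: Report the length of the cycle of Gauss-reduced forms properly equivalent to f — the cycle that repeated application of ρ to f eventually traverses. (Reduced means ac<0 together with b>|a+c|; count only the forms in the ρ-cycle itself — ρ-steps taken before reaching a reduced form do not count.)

D = 5525, ⌊√D⌋ = 74
river: ρ → (37,67,-7)
river: ρ → (-7,73,7)
river: ρ → (7,67,-37)
river: ρ → (-37,7,37)
ρ-cycle length = 4 (tail of 0 descent steps not counted)

4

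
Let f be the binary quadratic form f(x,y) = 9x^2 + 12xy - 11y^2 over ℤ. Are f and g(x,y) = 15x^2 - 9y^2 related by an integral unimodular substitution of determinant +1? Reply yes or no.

D₁ = 540, D₂ = 540
river cycle of f (length 8): (-11, 10, 10), (10, 10, -11), (-11, 12, 9), (9, 6, -14), (-14, 22, 1), (1, 22, -14), (-14, 6, 9), (9, 12, -11)
river cycle of g (length 2): (-9, 18, 6), (6, 18, -9)
cycles differ ⇒ inequivalent

no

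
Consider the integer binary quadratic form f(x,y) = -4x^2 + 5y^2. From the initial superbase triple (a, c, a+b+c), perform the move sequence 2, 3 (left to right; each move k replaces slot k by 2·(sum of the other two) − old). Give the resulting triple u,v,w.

start (-4,5,1) = (f(1,0),f(0,1),f(1,1))
replace slot 2: 2·((-4)+1) − 5 = -11 → (-4,-11,1)
replace slot 3: 2·((-4)+(-11)) − 1 = -31 → (-4,-11,-31)

-4,-11,-31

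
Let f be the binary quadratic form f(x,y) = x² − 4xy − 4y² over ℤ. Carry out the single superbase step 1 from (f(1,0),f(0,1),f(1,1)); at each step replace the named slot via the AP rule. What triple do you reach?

start (1,-4,-7) = (f(1,0),f(0,1),f(1,1))
replace slot 1: 2·((-4)+(-7)) − 1 = -23 → (-23,-4,-7)

-23,-4,-7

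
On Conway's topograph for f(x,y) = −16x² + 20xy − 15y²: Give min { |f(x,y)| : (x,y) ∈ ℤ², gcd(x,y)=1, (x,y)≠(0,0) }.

translate: b→12 (≡-20 mod 32), so (16,-20,15)→(16,12,11)
flip: (16,12,11)→(11,-12,16)
translate: b→10 (≡-12 mod 22), so (11,-12,16)→(11,10,15)
reduced (well bottom): (11,10,15) with a≤c, −a<b≤a
well minimum |f| = |-11| = 11 (negative-definite)

11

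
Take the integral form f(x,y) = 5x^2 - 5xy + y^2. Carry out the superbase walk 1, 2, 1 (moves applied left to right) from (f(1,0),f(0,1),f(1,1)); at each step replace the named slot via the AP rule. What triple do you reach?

start (5,1,1) = (f(1,0),f(0,1),f(1,1))
replace slot 1: 2·(1+1) − 5 = -1 → (-1,1,1)
replace slot 2: 2·((-1)+1) − 1 = -1 → (-1,-1,1)
replace slot 1: 2·((-1)+1) − (-1) = 1 → (1,-1,1)

1,-1,1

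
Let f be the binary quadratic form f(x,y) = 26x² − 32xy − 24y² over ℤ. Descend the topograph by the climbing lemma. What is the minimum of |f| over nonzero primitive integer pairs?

descent: ρ → (-24,32,26)  [lands on river]
river: ρ → (26,20,-30)
river: ρ → (-30,40,16)
river: ρ → (16,56,-6)
river: ρ → (-6,52,34)
river: ρ → (34,16,-24)
closes: descent 1, river 6
min |a| on river = 6

6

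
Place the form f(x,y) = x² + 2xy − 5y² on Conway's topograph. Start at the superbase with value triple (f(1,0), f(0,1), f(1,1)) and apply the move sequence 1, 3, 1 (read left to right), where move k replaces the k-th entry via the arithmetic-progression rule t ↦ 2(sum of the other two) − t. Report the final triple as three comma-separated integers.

start (1,-5,-2) = (f(1,0),f(0,1),f(1,1))
replace slot 1: 2·((-5)+(-2)) − 1 = -15 → (-15,-5,-2)
replace slot 3: 2·((-15)+(-5)) − (-2) = -38 → (-15,-5,-38)
replace slot 1: 2·((-5)+(-38)) − (-15) = -71 → (-71,-5,-38)

-71,-5,-38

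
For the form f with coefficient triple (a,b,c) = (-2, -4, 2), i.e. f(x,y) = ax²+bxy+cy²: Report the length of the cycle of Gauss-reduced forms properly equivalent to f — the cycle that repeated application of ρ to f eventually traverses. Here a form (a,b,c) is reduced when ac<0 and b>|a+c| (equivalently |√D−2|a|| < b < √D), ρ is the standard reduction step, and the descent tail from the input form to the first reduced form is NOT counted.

D = 32, ⌊√D⌋ = 5
descent: ρ → (2,4,-2)  [lands on river]
river: ρ → (-2,4,2)
ρ-cycle length = 2 (tail of 1 descent step not counted)

2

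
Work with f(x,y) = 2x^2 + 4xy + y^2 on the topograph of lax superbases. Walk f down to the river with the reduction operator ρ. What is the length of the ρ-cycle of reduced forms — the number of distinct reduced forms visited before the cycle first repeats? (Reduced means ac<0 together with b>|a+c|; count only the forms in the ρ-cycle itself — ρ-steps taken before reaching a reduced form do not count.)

D = 8, ⌊√D⌋ = 2
descent: ρ → (1,2,-1)  [lands on river]
river: ρ → (-1,2,1)
ρ-cycle length = 2 (tail of 1 descent step not counted)

2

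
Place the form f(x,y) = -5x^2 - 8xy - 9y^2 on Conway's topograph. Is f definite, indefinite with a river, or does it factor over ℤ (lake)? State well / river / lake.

D = b²−4ac = (-8)² − 4·(-5)·(-9) = -116
D < 0 ⇒ definite ⇒ every region one sign ⇒ single well

well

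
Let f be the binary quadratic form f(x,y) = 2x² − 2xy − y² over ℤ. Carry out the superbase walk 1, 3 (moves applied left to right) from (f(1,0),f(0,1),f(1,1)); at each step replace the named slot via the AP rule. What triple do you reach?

start (2,-1,-1) = (f(1,0),f(0,1),f(1,1))
replace slot 1: 2·((-1)+(-1)) − 2 = -6 → (-6,-1,-1)
replace slot 3: 2·((-6)+(-1)) − (-1) = -13 → (-6,-1,-13)

-6,-1,-13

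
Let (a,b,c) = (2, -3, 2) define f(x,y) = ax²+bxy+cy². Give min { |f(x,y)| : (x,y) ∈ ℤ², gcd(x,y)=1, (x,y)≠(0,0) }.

translate: b→1 (≡-3 mod 4), so (2,-3,2)→(2,1,1)
flip: (2,1,1)→(1,-1,2)
translate: b→1 (≡-1 mod 2), so (1,-1,2)→(1,1,2)
reduced (well bottom): (1,1,2) with a≤c, −a<b≤a
well minimum = a = 1

1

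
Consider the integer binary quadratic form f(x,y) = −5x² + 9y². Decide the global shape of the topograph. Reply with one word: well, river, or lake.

D = b²−4ac = 0² − 4·(-5)·9 = 180
D > 0 non-square ⇒ indefinite ⇒ periodic river

river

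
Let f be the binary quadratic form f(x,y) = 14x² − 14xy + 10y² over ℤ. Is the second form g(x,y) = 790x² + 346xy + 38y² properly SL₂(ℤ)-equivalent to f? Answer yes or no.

D₁ = -364, D₂ = -364
f: translate: b→14 (≡-14 mod 28), so (14,-14,10)→(14,14,10)
f: flip: (14,14,10)→(10,-14,14)
f: translate: b→6 (≡-14 mod 20), so (10,-14,14)→(10,6,10)
f: reduced (well bottom): (10,6,10) with a≤c, −a<b≤a
g: flip: (790,346,38)→(38,-346,790)
g: translate: b→34 (≡-346 mod 76), so (38,-346,790)→(38,34,10)
g: flip: (38,34,10)→(10,-34,38)
g: translate: b→6 (≡-34 mod 20), so (10,-34,38)→(10,6,10)
g: reduced (well bottom): (10,6,10) with a≤c, −a<b≤a
reduced forms (10, 6, 10) vs (10, 6, 10) ⇒ equivalent

yes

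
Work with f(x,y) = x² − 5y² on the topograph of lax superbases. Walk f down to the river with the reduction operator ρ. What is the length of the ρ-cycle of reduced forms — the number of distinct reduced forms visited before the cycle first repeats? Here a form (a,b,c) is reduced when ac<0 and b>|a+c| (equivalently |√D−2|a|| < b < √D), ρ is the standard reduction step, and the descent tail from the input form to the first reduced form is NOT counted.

D = 20, ⌊√D⌋ = 4
descent: ρ → (-5,0,1)
descent: ρ → (1,4,-1)  [lands on river]
river: ρ → (-1,4,1)
ρ-cycle length = 2 (tail of 2 descent steps not counted)

2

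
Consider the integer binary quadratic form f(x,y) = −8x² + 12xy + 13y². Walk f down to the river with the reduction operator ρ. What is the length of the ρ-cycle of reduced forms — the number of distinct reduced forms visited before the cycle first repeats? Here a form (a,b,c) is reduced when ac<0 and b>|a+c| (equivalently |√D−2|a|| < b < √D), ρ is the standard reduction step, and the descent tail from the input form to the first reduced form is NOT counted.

D = 560, ⌊√D⌋ = 23
river: ρ → (13,14,-7)
river: ρ → (-7,14,13)
river: ρ → (13,12,-8)
river: ρ → (-8,20,5)
river: ρ → (5,20,-8)
river: ρ → (-8,12,13)
ρ-cycle length = 6 (tail of 0 descent steps not counted)

6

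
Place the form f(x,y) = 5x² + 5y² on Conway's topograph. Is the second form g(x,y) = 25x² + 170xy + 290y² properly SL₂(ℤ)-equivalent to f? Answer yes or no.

D₁ = -100, D₂ = -100
f: reduced (well bottom): (5,0,5) with a≤c, −a<b≤a
g: translate: b→20 (≡170 mod 50), so (25,170,290)→(25,20,5)
g: flip: (25,20,5)→(5,-20,25)
g: translate: b→0 (≡-20 mod 10), so (5,-20,25)→(5,0,5)
g: reduced (well bottom): (5,0,5) with a≤c, −a<b≤a
reduced forms (5, 0, 5) vs (5, 0, 5) ⇒ equivalent

yes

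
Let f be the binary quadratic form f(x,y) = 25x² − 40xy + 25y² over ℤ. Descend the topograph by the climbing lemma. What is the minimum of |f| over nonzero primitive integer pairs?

translate: b→10 (≡-40 mod 50), so (25,-40,25)→(25,10,10)
flip: (25,10,10)→(10,-10,25)
translate: b→10 (≡-10 mod 20), so (10,-10,25)→(10,10,25)
reduced (well bottom): (10,10,25) with a≤c, −a<b≤a
well minimum = a = 10

10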